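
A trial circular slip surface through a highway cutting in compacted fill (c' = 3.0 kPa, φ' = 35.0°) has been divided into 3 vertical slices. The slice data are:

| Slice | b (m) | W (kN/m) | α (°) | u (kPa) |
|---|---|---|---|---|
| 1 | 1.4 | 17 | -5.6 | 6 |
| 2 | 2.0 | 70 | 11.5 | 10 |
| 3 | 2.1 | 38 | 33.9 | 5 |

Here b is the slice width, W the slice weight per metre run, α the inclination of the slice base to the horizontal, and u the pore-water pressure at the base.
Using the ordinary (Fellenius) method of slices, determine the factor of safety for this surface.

Ordinary method of slices: FS = Σ[c'·Δl_i + (W_i cosα_i − u_i·Δl_i)·tanφ'] / Σ W_i sinα_i, with Δl_i = b_i / cosα_i.
Slice 1: Δl = 1.4/cos(-5.6°) = 1.407 m; N'_1 = 17·cos(-5.6°) − 6·1.407 = 8.5; c'Δl = 4.22; W sinα = -1.7
Slice 2: Δl = 2.0/cos11.5° = 2.041 m; N'_2 = 70·cos11.5° − 10·2.041 = 48.2; c'Δl = 6.12; W sinα = 14.0
Slice 3: Δl = 2.1/cos33.9° = 2.530 m; N'_3 = 38·cos33.9° − 5·2.530 = 18.9; c'Δl = 7.59; W sinα = 21.2
Σc'Δl = 17.9 kN/m; ΣN' = 75.6 kN/m; ΣW sinα = 33.5 kN/m
Resisting = 17.9 + 75.6·tan35.0° = 17.9 + 52.9 = 70.8 kN/m
FS = 70.8 / 33.5 = 2.115

FS = 2.12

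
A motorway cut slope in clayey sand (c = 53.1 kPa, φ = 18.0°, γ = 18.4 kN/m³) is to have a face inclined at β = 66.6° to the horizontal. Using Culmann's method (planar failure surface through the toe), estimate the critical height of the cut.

Culmann's analysis gives the critical failure plane at α_cr = (β + φ)/2 = (66.6 + 18.0)/2 = 42.3°, and the critical height
H_c = (4c/γ) · sinβ cosφ / [1 − cos(β − φ)]
    = (4·53.1/18.4) · sin66.6°·cos18.0° / [1 − cos(48.6°)]
    = 11.543 · 0.9178·0.9511 / [1 − 0.6613]
    = 11.543 · 0.8728 / 0.3387
    = 29.75 m

H_c = 29.75 m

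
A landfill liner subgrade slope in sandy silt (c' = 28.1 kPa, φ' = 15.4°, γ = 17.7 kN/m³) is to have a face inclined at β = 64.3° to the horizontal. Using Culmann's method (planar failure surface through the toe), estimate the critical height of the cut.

Culmann's analysis gives the critical failure plane at α_cr = (β + φ')/2 = (64.3 + 15.4)/2 = 39.9°, and the critical height
H_c = (4c'/γ) · sinβ cosφ' / [1 − cos(β − φ')]
    = (4·28.1/17.7) · sin64.3°·cos15.4° / [1 − cos(48.9°)]
    = 6.350 · 0.9011·0.9641 / [1 − 0.6574]
    = 6.350 · 0.8687 / 0.3426
    = 16.10 m

H_c = 16.10 m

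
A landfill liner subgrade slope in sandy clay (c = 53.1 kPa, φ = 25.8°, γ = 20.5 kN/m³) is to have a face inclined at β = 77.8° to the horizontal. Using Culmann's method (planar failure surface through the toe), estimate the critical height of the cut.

H_c = 23.72 m

Culmann's analysis gives the critical failure plane at α_cr = (β + φ)/2 = (77.8 + 25.8)/2 = 51.8°, and the critical height
H_c = (4c/γ) · sinβ cosφ / [1 − cos(β − φ)]
    = (4·53.1/20.5) · sin77.8°·cos25.8° / [1 − cos(52.0°)]
    = 10.361 · 0.9774·0.9003 / [1 − 0.6157]
    = 10.361 · 0.8800 / 0.3843
    = 23.72 m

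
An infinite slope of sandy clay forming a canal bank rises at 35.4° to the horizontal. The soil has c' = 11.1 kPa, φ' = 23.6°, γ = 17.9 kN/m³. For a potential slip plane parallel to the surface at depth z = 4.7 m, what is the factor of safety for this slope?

FS = 0.89

For an infinite slope with a slip plane parallel to the surface (no pore pressure): FS = [c' + γz cos²β tanφ'] / [γz sinβ cosβ].
γz = 17.9·4.7 = 84.13 kN/m²
Numerator = 11.1 + 84.13·cos²35.4°·tan23.6° = 11.1 + 84.13·0.6644·0.4369 = 35.522 kPa
Denominator = 84.13·sin35.4°·cos35.4° = 84.13·0.5793·0.8151 = 39.725 kPa
FS = 35.522 / 39.725 = 0.894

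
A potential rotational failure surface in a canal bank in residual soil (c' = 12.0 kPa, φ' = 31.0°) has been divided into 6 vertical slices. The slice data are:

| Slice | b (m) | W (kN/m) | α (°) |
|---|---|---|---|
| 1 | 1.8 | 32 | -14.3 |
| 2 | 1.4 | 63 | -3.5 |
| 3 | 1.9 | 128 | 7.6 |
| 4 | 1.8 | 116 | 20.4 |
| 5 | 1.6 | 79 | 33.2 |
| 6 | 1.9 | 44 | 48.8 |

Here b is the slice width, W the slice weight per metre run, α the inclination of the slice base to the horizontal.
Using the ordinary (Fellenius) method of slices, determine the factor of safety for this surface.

FS = 3.26

Ordinary method of slices: FS = Σ[c'·Δl_i + (W_i cosα_i)·tanφ'] / Σ W_i sinα_i, with Δl_i = b_i / cosα_i.
Slice 1: Δl = 1.8/cos(-14.3°) = 1.858 m; N'_1 = 32·cos(-14.3°) = 31.0; c'Δl = 22.29; W sinα = -7.9
Slice 2: Δl = 1.4/cos(-3.5°) = 1.403 m; N'_2 = 63·cos(-3.5°) = 62.9; c'Δl = 16.83; W sinα = -3.8
Slice 3: Δl = 1.9/cos7.6° = 1.917 m; N'_3 = 128·cos7.6° = 126.9; c'Δl = 23.00; W sinα = 16.9
Slice 4: Δl = 1.8/cos20.4° = 1.920 m; N'_4 = 116·cos20.4° = 108.7; c'Δl = 23.05; W sinα = 40.4
Slice 5: Δl = 1.6/cos33.2° = 1.912 m; N'_5 = 79·cos33.2° = 66.1; c'Δl = 22.95; W sinα = 43.3
Slice 6: Δl = 1.9/cos48.8° = 2.885 m; N'_6 = 44·cos48.8° = 29.0; c'Δl = 34.61; W sinα = 33.1
Σc'Δl = 142.7 kN/m; ΣN' = 424.6 kN/m; ΣW sinα = 122.0 kN/m
Resisting = 142.7 + 424.6·tan31.0° = 142.7 + 255.1 = 397.8 kN/m
FS = 397.8 / 122.0 = 3.262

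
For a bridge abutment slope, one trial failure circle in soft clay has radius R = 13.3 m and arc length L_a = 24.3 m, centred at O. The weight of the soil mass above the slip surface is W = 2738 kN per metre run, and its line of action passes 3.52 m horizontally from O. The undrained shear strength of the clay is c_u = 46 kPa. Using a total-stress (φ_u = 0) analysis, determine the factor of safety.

Taking moments about the centre O, the resisting moment is provided by the undrained shear strength acting along the arc:
M_R = c_u·L_a·R = 46·24.30·13.3 = 14866.7 kN·m/m
M_D = W·d = 2738·3.52 = 9637.8 kN·m/m
FS = M_R / M_D = 14866.7 / 9637.8 = 1.543

FS = 1.54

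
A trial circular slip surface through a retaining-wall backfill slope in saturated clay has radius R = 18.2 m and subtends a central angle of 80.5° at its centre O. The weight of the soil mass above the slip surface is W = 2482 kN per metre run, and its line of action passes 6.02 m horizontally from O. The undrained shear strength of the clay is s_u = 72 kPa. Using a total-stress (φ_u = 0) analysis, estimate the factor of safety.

Taking moments about the centre O, the resisting moment is provided by the undrained shear strength acting along the arc:
Arc length L_a = R·θ = 18.2·(80.5°·π/180) = 18.2·1.4050 = 25.57 m
M_R = s_u·L_a·R = 72·25.57·18.2 = 33508.0 kN·m/m
M_D = W·d = 2482·6.02 = 14941.6 kN·m/m
FS = M_R / M_D = 33508.0 / 14941.6 = 2.243

FS = 2.24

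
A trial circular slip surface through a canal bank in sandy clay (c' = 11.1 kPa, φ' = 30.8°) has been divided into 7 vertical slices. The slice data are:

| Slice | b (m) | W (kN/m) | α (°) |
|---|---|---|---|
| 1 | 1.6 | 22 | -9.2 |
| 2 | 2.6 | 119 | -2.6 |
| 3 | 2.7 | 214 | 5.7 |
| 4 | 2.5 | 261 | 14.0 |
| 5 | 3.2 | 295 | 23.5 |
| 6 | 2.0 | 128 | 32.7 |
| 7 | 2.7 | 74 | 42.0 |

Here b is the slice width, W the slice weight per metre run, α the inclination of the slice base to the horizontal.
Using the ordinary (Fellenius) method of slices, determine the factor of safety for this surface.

Ordinary method of slices: FS = Σ[c'·Δl_i + (W_i cosα_i)·tanφ'] / Σ W_i sinα_i, with Δl_i = b_i / cosα_i.
Slice 1: Δl = 1.6/cos(-9.2°) = 1.621 m; N'_1 = 22·cos(-9.2°) = 21.7; c'Δl = 17.99; W sinα = -3.5
Slice 2: Δl = 2.6/cos(-2.6°) = 2.603 m; N'_2 = 119·cos(-2.6°) = 118.9; c'Δl = 28.89; W sinα = -5.4
Slice 3: Δl = 2.7/cos5.7° = 2.713 m; N'_3 = 214·cos5.7° = 212.9; c'Δl = 30.12; W sinα = 21.3
Slice 4: Δl = 2.5/cos14.0° = 2.577 m; N'_4 = 261·cos14.0° = 253.2; c'Δl = 28.60; W sinα = 63.1
Slice 5: Δl = 3.2/cos23.5° = 3.489 m; N'_5 = 295·cos23.5° = 270.5; c'Δl = 38.73; W sinα = 117.6
Slice 6: Δl = 2.0/cos32.7° = 2.377 m; N'_6 = 128·cos32.7° = 107.7; c'Δl = 26.38; W sinα = 69.2
Slice 7: Δl = 2.7/cos42.0° = 3.633 m; N'_7 = 74·cos42.0° = 55.0; c'Δl = 40.33; W sinα = 49.5
Σc'Δl = 211.0 kN/m; ΣN' = 1040.0 kN/m; ΣW sinα = 311.8 kN/m
Resisting = 211.0 + 1040.0·tan30.8° = 211.0 + 620.0 = 831.0 kN/m
FS = 831.0 / 311.8 = 2.665

FS = 2.67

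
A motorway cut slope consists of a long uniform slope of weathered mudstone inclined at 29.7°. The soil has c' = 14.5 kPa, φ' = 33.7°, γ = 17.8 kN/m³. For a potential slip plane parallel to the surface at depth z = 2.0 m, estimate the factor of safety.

FS = 2.12

For an infinite slope with a slip plane parallel to the surface (no pore pressure): FS = [c' + γz cos²β tanφ'] / [γz sinβ cosβ].
γz = 17.8·2.0 = 35.60 kN/m²
Numerator = 14.5 + 35.60·cos²29.7°·tan33.7° = 14.5 + 35.60·0.7545·0.6669 = 32.414 kPa
Denominator = 35.60·sin29.7°·cos29.7° = 35.60·0.4955·0.8686 = 15.321 kPa
FS = 32.414 / 15.321 = 2.116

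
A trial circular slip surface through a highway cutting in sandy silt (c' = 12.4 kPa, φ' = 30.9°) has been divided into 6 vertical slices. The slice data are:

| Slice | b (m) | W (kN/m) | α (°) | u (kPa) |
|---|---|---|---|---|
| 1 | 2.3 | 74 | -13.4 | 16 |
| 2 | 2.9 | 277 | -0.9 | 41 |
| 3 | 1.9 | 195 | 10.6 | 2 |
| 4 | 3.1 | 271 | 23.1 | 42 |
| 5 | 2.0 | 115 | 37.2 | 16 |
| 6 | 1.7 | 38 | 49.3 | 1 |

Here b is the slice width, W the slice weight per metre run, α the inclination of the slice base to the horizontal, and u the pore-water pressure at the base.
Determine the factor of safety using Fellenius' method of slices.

Ordinary method of slices: FS = Σ[c'·Δl_i + (W_i cosα_i − u_i·Δl_i)·tanφ'] / Σ W_i sinα_i, with Δl_i = b_i / cosα_i.
Slice 1: Δl = 2.3/cos(-13.4°) = 2.364 m; N'_1 = 74·cos(-13.4°) − 16·2.364 = 34.2; c'Δl = 29.32; W sinα = -17.1
Slice 2: Δl = 2.9/cos(-0.9°) = 2.900 m; N'_2 = 277·cos(-0.9°) − 41·2.900 = 158.1; c'Δl = 35.96; W sinα = -4.4
Slice 3: Δl = 1.9/cos10.6° = 1.933 m; N'_3 = 195·cos10.6° − 2·1.933 = 187.8; c'Δl = 23.97; W sinα = 35.9
Slice 4: Δl = 3.1/cos23.1° = 3.370 m; N'_4 = 271·cos23.1° − 42·3.370 = 107.7; c'Δl = 41.79; W sinα = 106.3
Slice 5: Δl = 2.0/cos37.2° = 2.511 m; N'_5 = 115·cos37.2° − 16·2.511 = 51.4; c'Δl = 31.14; W sinα = 69.5
Slice 6: Δl = 1.7/cos49.3° = 2.607 m; N'_6 = 38·cos49.3° − 1·2.607 = 22.2; c'Δl = 32.33; W sinα = 28.8
Σc'Δl = 194.5 kN/m; ΣN' = 561.3 kN/m; ΣW sinα = 219.0 kN/m
Resisting = 194.5 + 561.3·tan30.9° = 194.5 + 336.0 = 530.5 kN/m
FS = 530.5 / 219.0 = 2.422

FS = 2.42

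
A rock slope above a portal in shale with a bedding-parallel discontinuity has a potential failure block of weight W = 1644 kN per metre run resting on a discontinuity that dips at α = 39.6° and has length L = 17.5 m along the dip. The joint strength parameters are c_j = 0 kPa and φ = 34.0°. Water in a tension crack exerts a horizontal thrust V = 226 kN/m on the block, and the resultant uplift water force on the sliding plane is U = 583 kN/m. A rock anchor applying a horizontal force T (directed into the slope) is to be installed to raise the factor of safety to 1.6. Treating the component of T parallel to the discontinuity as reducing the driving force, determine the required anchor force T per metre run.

T = 957 kN/m

Resolving forces along and normal to the sliding plane, with the horizontal anchor force T adding T·sinα to the effective normal force and T·cosα acting up the plane against the driving force:
FS = [c_jL + (W cosα − U − V sinα + T sinα) tanφ] / [W sinα + V cosα − T cosα]
Without the anchor: N' = 539.7 kN/m, driving T_d = 1222.1 kN/m, resisting R = 0·17.5 + 539.7·tan34.0° = 364.0 kN/m, FS = 0.30.
Setting FS = 1.6 and solving for T:
1.6·(1222.1 − T cos39.6°) = 364.0 + T sin39.6°·tan34.0°
T·(sin39.6°·tan34.0° + 1.6·cos39.6°) = 1.6·1222.1 − 364.0
T·(0.6374·0.6745 + 1.6·0.7705) = 1955.3 − 364.0 = 1591.3
T·1.6628 = 1591.3
T = 957.0 kN/m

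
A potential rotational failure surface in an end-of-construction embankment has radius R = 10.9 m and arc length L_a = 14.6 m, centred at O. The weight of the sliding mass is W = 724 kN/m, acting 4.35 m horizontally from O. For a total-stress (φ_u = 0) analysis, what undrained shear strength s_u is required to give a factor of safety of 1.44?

s_u = 28.5 kPa

FS = s_u·L_a·R / (W·d), so s_u = FS·W·d / (L_a·R).
s_u = 1.44·724·4.35 / (14.60·10.9) = 4535.1 / 159.14 = 28.50 kPa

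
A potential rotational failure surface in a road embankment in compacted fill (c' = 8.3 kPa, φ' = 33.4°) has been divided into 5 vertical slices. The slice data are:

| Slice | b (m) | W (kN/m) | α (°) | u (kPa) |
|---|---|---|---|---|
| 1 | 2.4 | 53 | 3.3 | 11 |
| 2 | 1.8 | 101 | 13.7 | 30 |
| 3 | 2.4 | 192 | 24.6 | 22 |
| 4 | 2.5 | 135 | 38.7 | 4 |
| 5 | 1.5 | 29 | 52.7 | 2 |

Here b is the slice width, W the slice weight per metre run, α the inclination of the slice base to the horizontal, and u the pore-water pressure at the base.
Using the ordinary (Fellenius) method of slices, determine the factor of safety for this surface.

Ordinary method of slices: FS = Σ[c'·Δl_i + (W_i cosα_i − u_i·Δl_i)·tanφ'] / Σ W_i sinα_i, with Δl_i = b_i / cosα_i.
Slice 1: Δl = 2.4/cos3.3° = 2.404 m; N'_1 = 53·cos3.3° − 11·2.404 = 26.5; c'Δl = 19.95; W sinα = 3.1
Slice 2: Δl = 1.8/cos13.7° = 1.853 m; N'_2 = 101·cos13.7° − 30·1.853 = 42.5; c'Δl = 15.38; W sinα = 23.9
Slice 3: Δl = 2.4/cos24.6° = 2.640 m; N'_3 = 192·cos24.6° − 22·2.640 = 116.5; c'Δl = 21.91; W sinα = 79.9
Slice 4: Δl = 2.5/cos38.7° = 3.203 m; N'_4 = 135·cos38.7° − 4·3.203 = 92.5; c'Δl = 26.59; W sinα = 84.4
Slice 5: Δl = 1.5/cos52.7° = 2.475 m; N'_5 = 29·cos52.7° − 2·2.475 = 12.6; c'Δl = 20.54; W sinα = 23.1
Σc'Δl = 104.4 kN/m; ΣN' = 290.7 kN/m; ΣW sinα = 214.4 kN/m
Resisting = 104.4 + 290.7·tan33.4° = 104.4 + 191.7 = 296.0 kN/m
FS = 296.0 / 214.4 = 1.381

FS = 1.38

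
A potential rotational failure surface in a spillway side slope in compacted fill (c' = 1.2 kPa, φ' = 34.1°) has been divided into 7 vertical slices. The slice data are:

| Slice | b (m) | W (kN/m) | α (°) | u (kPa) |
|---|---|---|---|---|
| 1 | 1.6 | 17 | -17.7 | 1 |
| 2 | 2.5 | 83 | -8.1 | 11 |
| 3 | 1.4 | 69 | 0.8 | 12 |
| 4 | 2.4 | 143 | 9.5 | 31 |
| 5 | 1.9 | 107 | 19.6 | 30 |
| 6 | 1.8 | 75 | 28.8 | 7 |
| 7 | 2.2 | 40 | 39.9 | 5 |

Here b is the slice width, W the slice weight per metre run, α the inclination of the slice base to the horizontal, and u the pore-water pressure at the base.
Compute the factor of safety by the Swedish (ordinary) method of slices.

FS = 2.06

Ordinary method of slices: FS = Σ[c'·Δl_i + (W_i cosα_i − u_i·Δl_i)·tanφ'] / Σ W_i sinα_i, with Δl_i = b_i / cosα_i.
Slice 1: Δl = 1.6/cos(-17.7°) = 1.680 m; N'_1 = 17·cos(-17.7°) − 1·1.680 = 14.5; c'Δl = 2.02; W sinα = -5.2
Slice 2: Δl = 2.5/cos(-8.1°) = 2.525 m; N'_2 = 83·cos(-8.1°) − 11·2.525 = 54.4; c'Δl = 3.03; W sinα = -11.7
Slice 3: Δl = 1.4/cos0.8° = 1.400 m; N'_3 = 69·cos0.8° − 12·1.400 = 52.2; c'Δl = 1.68; W sinα = 1.0
Slice 4: Δl = 2.4/cos9.5° = 2.433 m; N'_4 = 143·cos9.5° − 31·2.433 = 65.6; c'Δl = 2.92; W sinα = 23.6
Slice 5: Δl = 1.9/cos19.6° = 2.017 m; N'_5 = 107·cos19.6° − 30·2.017 = 40.3; c'Δl = 2.42; W sinα = 35.9
Slice 6: Δl = 1.8/cos28.8° = 2.054 m; N'_6 = 75·cos28.8° − 7·2.054 = 51.3; c'Δl = 2.46; W sinα = 36.1
Slice 7: Δl = 2.2/cos39.9° = 2.868 m; N'_7 = 40·cos39.9° − 5·2.868 = 16.3; c'Δl = 3.44; W sinα = 25.7
Σc'Δl = 18.0 kN/m; ΣN' = 294.7 kN/m; ΣW sinα = 105.4 kN/m
Resisting = 18.0 + 294.7·tan34.1° = 18.0 + 199.5 = 217.5 kN/m
FS = 217.5 / 105.4 = 2.064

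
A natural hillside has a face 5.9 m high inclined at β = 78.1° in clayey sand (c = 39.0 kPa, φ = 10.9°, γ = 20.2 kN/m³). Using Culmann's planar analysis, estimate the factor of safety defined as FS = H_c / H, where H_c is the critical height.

FS = 2.05

H_c = (4c/γ) · sinβ cosφ / [1 − cos(β − φ)]
    = (4·39.0/20.2) · sin78.1°·cos10.9° / [1 − cos67.2°]
    = 7.723 · 0.9609 / 0.6125 = 12.12 m
FS = H_c / H = 12.12 / 5.9 = 2.053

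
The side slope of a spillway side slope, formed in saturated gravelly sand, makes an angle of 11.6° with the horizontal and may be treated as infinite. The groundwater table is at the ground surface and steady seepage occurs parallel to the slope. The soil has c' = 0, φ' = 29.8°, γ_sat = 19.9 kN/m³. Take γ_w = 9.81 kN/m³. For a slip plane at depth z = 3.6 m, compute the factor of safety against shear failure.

With seepage parallel to the slope and the water table at the surface, the effective normal stress on the slip plane uses the buoyant unit weight γ' = γ_sat − γ_w while the driving shear stress uses γ_sat:
FS = [c' + γ' z cos²β tanφ'] / [γ_sat z sinβ cosβ]
(For c' = 0 this reduces to FS = (γ'/γ_sat)·tanφ'/tanβ.)
γ' = 19.9 − 9.81 = 10.09 kN/m³
Numerator = 0.0 + 10.09·3.6·cos²11.6°·tan29.8° = 0.0 + 10.09·3.6·0.9596·0.5727 = 19.962 kPa
Denominator = 19.9·3.6·sin11.6°·cos11.6° = 19.9·3.6·0.2011·0.9796 = 14.111 kPa
FS = 19.962 / 14.111 = 1.415

FS = 1.41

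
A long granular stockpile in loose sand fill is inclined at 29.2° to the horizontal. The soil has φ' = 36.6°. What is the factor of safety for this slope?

FS = 1.33

For a dry cohesionless infinite slope the factor of safety is FS = tanφ' / tanβ.
FS = tan36.6° / tan29.2° = 0.7427 / 0.5589 = 1.329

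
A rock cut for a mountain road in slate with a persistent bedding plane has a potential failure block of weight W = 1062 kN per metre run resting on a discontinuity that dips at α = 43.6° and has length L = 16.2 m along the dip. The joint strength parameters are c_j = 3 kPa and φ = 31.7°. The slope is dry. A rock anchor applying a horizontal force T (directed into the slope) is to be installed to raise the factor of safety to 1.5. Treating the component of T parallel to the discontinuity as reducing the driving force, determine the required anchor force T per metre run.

Resolving forces along and normal to the sliding plane, with the horizontal anchor force T adding T·sinα to the effective normal force and T·cosα acting up the plane against the driving force:
FS = [c_jL + (W cosα + T sinα) tanφ] / [W sinα − T cosα]
Without the anchor: N' = 769.1 kN/m, driving T_d = 732.4 kN/m, resisting R = 3·16.2 + 769.1·tan31.7° = 523.6 kN/m, FS = 0.71.
Setting FS = 1.5 and solving for T:
1.5·(732.4 − T cos43.6°) = 523.6 + T sin43.6°·tan31.7°
T·(sin43.6°·tan31.7° + 1.5·cos43.6°) = 1.5·732.4 − 523.6
T·(0.6896·0.6176 + 1.5·0.7242) = 1098.6 − 523.6 = 575.0
T·1.5122 = 575.0
T = 380.2 kN/m

T = 380 kN/m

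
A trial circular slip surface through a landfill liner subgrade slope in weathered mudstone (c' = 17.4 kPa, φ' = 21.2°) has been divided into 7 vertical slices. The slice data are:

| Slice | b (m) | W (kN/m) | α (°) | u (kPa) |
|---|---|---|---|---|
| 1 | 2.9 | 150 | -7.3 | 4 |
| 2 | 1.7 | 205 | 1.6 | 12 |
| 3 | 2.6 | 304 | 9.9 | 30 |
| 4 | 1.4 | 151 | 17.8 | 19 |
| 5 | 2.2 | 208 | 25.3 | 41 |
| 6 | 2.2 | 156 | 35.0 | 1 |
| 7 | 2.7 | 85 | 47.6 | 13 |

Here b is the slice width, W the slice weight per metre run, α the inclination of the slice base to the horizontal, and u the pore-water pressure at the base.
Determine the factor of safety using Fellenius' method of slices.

FS = 1.99

Ordinary method of slices: FS = Σ[c'·Δl_i + (W_i cosα_i − u_i·Δl_i)·tanφ'] / Σ W_i sinα_i, with Δl_i = b_i / cosα_i.
Slice 1: Δl = 2.9/cos(-7.3°) = 2.924 m; N'_1 = 150·cos(-7.3°) − 4·2.924 = 137.1; c'Δl = 50.87; W sinα = -19.1
Slice 2: Δl = 1.7/cos1.6° = 1.701 m; N'_2 = 205·cos1.6° − 12·1.701 = 184.5; c'Δl = 29.59; W sinα = 5.7
Slice 3: Δl = 2.6/cos9.9° = 2.639 m; N'_3 = 304·cos9.9° − 30·2.639 = 220.3; c'Δl = 45.92; W sinα = 52.3
Slice 4: Δl = 1.4/cos17.8° = 1.470 m; N'_4 = 151·cos17.8° − 19·1.470 = 115.8; c'Δl = 25.58; W sinα = 46.2
Slice 5: Δl = 2.2/cos25.3° = 2.433 m; N'_5 = 208·cos25.3° − 41·2.433 = 88.3; c'Δl = 42.34; W sinα = 88.9
Slice 6: Δl = 2.2/cos35.0° = 2.686 m; N'_6 = 156·cos35.0° − 1·2.686 = 125.1; c'Δl = 46.73; W sinα = 89.5
Slice 7: Δl = 2.7/cos47.6° = 4.004 m; N'_7 = 85·cos47.6° − 13·4.004 = 5.3; c'Δl = 69.67; W sinα = 62.8
Σc'Δl = 310.7 kN/m; ΣN' = 876.4 kN/m; ΣW sinα = 326.2 kN/m
Resisting = 310.7 + 876.4·tan21.2° = 310.7 + 339.9 = 650.6 kN/m
FS = 650.6 / 326.2 = 1.994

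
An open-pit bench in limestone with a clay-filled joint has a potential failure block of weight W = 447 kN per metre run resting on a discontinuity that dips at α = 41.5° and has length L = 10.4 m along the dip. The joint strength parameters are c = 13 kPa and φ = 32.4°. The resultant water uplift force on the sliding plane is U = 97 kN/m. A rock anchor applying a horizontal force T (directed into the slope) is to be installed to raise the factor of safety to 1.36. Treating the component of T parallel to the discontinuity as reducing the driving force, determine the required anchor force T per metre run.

T = 81 kN/m

Resolving forces along and normal to the sliding plane, with the horizontal anchor force T adding T·sinα to the effective normal force and T·cosα acting up the plane against the driving force:
FS = [cL + (W cosα − U + T sinα) tanφ] / [W sinα − T cosα]
Without the anchor: N' = 237.8 kN/m, driving T_d = 296.2 kN/m, resisting R = 13·10.4 + 237.8·tan32.4° = 286.1 kN/m, FS = 0.97.
Setting FS = 1.36 and solving for T:
1.36·(296.2 − T cos41.5°) = 286.1 + T sin41.5°·tan32.4°
T·(sin41.5°·tan32.4° + 1.36·cos41.5°) = 1.36·296.2 − 286.1
T·(0.6626·0.6346 + 1.36·0.7490) = 402.8 − 286.1 = 116.7
T·1.4391 = 116.7
T = 81.1 kN/m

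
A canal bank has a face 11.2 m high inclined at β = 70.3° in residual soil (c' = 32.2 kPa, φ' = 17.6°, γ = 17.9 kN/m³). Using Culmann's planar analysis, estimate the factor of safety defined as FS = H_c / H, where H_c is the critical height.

FS = 1.46

H_c = (4c'/γ) · sinβ cosφ' / [1 − cos(β − φ')]
    = (4·32.2/17.9) · sin70.3°·cos17.6° / [1 − cos52.7°]
    = 7.196 · 0.8974 / 0.3940 = 16.39 m
FS = H_c / H = 16.39 / 11.2 = 1.463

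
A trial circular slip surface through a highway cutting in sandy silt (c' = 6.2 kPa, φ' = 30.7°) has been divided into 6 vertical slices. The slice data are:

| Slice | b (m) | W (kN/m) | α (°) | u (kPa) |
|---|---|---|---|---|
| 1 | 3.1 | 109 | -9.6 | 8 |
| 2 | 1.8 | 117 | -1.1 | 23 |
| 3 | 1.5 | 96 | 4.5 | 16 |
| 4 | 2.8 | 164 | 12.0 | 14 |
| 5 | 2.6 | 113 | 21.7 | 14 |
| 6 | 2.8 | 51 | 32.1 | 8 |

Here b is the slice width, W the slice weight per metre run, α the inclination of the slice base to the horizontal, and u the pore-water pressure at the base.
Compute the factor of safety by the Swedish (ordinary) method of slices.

FS = 3.91

Ordinary method of slices: FS = Σ[c'·Δl_i + (W_i cosα_i − u_i·Δl_i)·tanφ'] / Σ W_i sinα_i, with Δl_i = b_i / cosα_i.
Slice 1: Δl = 3.1/cos(-9.6°) = 3.144 m; N'_1 = 109·cos(-9.6°) − 8·3.144 = 82.3; c'Δl = 19.49; W sinα = -18.2
Slice 2: Δl = 1.8/cos(-1.1°) = 1.800 m; N'_2 = 117·cos(-1.1°) − 23·1.800 = 75.6; c'Δl = 11.16; W sinα = -2.2
Slice 3: Δl = 1.5/cos4.5° = 1.505 m; N'_3 = 96·cos4.5° − 16·1.505 = 71.6; c'Δl = 9.33; W sinα = 7.5
Slice 4: Δl = 2.8/cos12.0° = 2.863 m; N'_4 = 164·cos12.0° − 14·2.863 = 120.3; c'Δl = 17.75; W sinα = 34.1
Slice 5: Δl = 2.6/cos21.7° = 2.798 m; N'_5 = 113·cos21.7° − 14·2.798 = 65.8; c'Δl = 17.35; W sinα = 41.8
Slice 6: Δl = 2.8/cos32.1° = 3.305 m; N'_6 = 51·cos32.1° − 8·3.305 = 16.8; c'Δl = 20.49; W sinα = 27.1
Σc'Δl = 95.6 kN/m; ΣN' = 432.4 kN/m; ΣW sinα = 90.1 kN/m
Resisting = 95.6 + 432.4·tan30.7° = 95.6 + 256.8 = 352.3 kN/m
FS = 352.3 / 90.1 = 3.911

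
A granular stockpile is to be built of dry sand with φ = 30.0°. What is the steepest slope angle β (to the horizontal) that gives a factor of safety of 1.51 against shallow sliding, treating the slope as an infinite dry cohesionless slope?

β = 20.9°

For an infinite dry cohesionless slope FS = tanφ/tanβ, so tanβ = tanφ / FS.
tanβ = tan30.0° / 1.51 = 0.5774 / 1.51 = 0.3824
β = arctan(0.3824) = 20.92°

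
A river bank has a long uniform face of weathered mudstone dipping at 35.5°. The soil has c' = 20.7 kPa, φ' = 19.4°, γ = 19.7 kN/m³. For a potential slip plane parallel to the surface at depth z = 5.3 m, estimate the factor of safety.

For an infinite slope with a slip plane parallel to the surface (no pore pressure): FS = [c' + γz cos²β tanφ'] / [γz sinβ cosβ].
γz = 19.7·5.3 = 104.41 kN/m²
Numerator = 20.7 + 104.41·cos²35.5°·tan19.4° = 20.7 + 104.41·0.6628·0.3522 = 45.070 kPa
Denominator = 104.41·sin35.5°·cos35.5° = 104.41·0.5807·0.8141 = 49.361 kPa
FS = 45.070 / 49.361 = 0.913

FS = 0.91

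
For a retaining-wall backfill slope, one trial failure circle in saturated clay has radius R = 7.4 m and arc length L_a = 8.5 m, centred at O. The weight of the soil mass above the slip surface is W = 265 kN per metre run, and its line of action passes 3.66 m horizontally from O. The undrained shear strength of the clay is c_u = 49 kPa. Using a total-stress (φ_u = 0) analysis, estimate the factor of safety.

Taking moments about the centre O, the resisting moment is provided by the undrained shear strength acting along the arc:
M_R = c_u·L_a·R = 49·8.50·7.4 = 3082.1 kN·m/m
M_D = W·d = 265·3.66 = 969.9 kN·m/m
FS = M_R / M_D = 3082.1 / 969.9 = 3.178

FS = 3.18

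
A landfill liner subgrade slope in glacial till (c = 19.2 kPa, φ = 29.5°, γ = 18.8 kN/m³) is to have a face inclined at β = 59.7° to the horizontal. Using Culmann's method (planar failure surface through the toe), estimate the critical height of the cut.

H_c = 22.62 m

Culmann's analysis gives the critical failure plane at α_cr = (β + φ)/2 = (59.7 + 29.5)/2 = 44.6°, and the critical height
H_c = (4c/γ) · sinβ cosφ / [1 − cos(β − φ)]
    = (4·19.2/18.8) · sin59.7°·cos29.5° / [1 − cos(30.2°)]
    = 4.085 · 0.8634·0.8704 / [1 − 0.8643]
    = 4.085 · 0.7515 / 0.1357
    = 22.62 m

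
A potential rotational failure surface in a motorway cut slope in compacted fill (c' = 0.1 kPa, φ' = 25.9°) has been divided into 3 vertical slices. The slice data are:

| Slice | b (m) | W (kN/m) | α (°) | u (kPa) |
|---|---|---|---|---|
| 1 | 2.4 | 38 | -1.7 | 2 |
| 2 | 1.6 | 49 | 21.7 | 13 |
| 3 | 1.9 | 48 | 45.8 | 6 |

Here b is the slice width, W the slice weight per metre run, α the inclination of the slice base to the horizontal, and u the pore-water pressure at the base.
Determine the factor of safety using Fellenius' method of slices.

FS = 0.71

Ordinary method of slices: FS = Σ[c'·Δl_i + (W_i cosα_i − u_i·Δl_i)·tanφ'] / Σ W_i sinα_i, with Δl_i = b_i / cosα_i.
Slice 1: Δl = 2.4/cos(-1.7°) = 2.401 m; N'_1 = 38·cos(-1.7°) − 2·2.401 = 33.2; c'Δl = 0.24; W sinα = -1.1
Slice 2: Δl = 1.6/cos21.7° = 1.722 m; N'_2 = 49·cos21.7° − 13·1.722 = 23.1; c'Δl = 0.17; W sinα = 18.1
Slice 3: Δl = 1.9/cos45.8° = 2.725 m; N'_3 = 48·cos45.8° − 6·2.725 = 17.1; c'Δl = 0.27; W sinα = 34.4
Σc'Δl = 0.7 kN/m; ΣN' = 73.4 kN/m; ΣW sinα = 51.4 kN/m
Resisting = 0.7 + 73.4·tan25.9° = 0.7 + 35.7 = 36.3 kN/m
FS = 36.3 / 51.4 = 0.707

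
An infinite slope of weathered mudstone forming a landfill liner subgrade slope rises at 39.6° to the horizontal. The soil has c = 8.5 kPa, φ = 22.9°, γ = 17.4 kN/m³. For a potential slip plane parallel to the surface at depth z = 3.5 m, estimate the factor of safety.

For an infinite slope with a slip plane parallel to the surface (no pore pressure): FS = [c + γz cos²β tanφ] / [γz sinβ cosβ].
γz = 17.4·3.5 = 60.90 kN/m²
Numerator = 8.5 + 60.90·cos²39.6°·tan22.9° = 8.5 + 60.90·0.5937·0.4224 = 23.773 kPa
Denominator = 60.90·sin39.6°·cos39.6° = 60.90·0.6374·0.7705 = 29.911 kPa
FS = 23.773 / 29.911 = 0.795

FS = 0.79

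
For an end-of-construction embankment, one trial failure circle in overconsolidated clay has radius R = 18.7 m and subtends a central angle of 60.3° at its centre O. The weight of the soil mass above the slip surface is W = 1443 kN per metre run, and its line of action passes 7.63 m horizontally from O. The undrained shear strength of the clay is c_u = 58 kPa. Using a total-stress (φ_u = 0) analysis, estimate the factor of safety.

FS = 1.94

Taking moments about the centre O, the resisting moment is provided by the undrained shear strength acting along the arc:
Arc length L_a = R·θ = 18.7·(60.3°·π/180) = 18.7·1.0524 = 19.68 m
M_R = c_u·L_a·R = 58·19.68·18.7 = 21345.5 kN·m/m
M_D = W·d = 1443·7.63 = 11010.1 kN·m/m
FS = M_R / M_D = 21345.5 / 11010.1 = 1.939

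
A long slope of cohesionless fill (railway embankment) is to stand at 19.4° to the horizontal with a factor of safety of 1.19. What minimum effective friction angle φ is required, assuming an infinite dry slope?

FS = tanφ/tanβ ⇒ tanφ = FS · tanβ = 1.19 · tan19.4° = 0.4191
φ = arctan(0.4191) = 22.74°

φ = 22.7°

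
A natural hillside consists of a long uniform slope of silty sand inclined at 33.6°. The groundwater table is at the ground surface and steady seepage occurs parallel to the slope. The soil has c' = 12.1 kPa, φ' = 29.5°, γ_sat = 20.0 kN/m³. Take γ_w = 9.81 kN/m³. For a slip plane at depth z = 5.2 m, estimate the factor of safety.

With seepage parallel to the slope and the water table at the surface, the effective normal stress on the slip plane uses the buoyant unit weight γ' = γ_sat − γ_w while the driving shear stress uses γ_sat:
FS = [c' + γ' z cos²β tanφ'] / [γ_sat z sinβ cosβ]
γ' = 20.0 − 9.81 = 10.19 kN/m³
Numerator = 12.1 + 10.19·5.2·cos²33.6°·tan29.5° = 12.1 + 10.19·5.2·0.6938·0.5658 = 32.898 kPa
Denominator = 20.0·5.2·sin33.6°·cos33.6° = 20.0·5.2·0.5534·0.8329 = 47.937 kPa
FS = 32.898 / 47.937 = 0.686

FS = 0.69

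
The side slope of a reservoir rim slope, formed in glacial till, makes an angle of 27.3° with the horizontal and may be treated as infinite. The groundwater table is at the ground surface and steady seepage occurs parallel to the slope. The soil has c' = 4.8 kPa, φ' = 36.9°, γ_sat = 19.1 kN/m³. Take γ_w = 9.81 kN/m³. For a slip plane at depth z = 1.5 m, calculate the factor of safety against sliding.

FS = 1.12

With seepage parallel to the slope and the water table at the surface, the effective normal stress on the slip plane uses the buoyant unit weight γ' = γ_sat − γ_w while the driving shear stress uses γ_sat:
FS = [c' + γ' z cos²β tanφ'] / [γ_sat z sinβ cosβ]
γ' = 19.1 − 9.81 = 9.29 kN/m³
Numerator = 4.8 + 9.29·1.5·cos²27.3°·tan36.9° = 4.8 + 9.29·1.5·0.7896·0.7508 = 13.062 kPa
Denominator = 19.1·1.5·sin27.3°·cos27.3° = 19.1·1.5·0.4586·0.8886 = 11.677 kPa
FS = 13.062 / 11.677 = 1.119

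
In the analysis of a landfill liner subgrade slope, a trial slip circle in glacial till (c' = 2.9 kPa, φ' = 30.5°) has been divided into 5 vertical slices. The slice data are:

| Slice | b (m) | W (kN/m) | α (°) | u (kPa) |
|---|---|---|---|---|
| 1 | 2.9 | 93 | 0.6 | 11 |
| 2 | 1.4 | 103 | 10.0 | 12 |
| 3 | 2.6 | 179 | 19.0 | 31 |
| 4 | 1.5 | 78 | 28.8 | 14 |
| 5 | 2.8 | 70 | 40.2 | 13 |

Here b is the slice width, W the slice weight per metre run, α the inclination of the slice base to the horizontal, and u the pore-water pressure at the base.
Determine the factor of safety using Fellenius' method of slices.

Ordinary method of slices: FS = Σ[c'·Δl_i + (W_i cosα_i − u_i·Δl_i)·tanφ'] / Σ W_i sinα_i, with Δl_i = b_i / cosα_i.
Slice 1: Δl = 2.9/cos0.6° = 2.900 m; N'_1 = 93·cos0.6° − 11·2.900 = 61.1; c'Δl = 8.41; W sinα = 1.0
Slice 2: Δl = 1.4/cos10.0° = 1.422 m; N'_2 = 103·cos10.0° − 12·1.422 = 84.4; c'Δl = 4.12; W sinα = 17.9
Slice 3: Δl = 2.6/cos19.0° = 2.750 m; N'_3 = 179·cos19.0° − 31·2.750 = 84.0; c'Δl = 7.97; W sinα = 58.3
Slice 4: Δl = 1.5/cos28.8° = 1.712 m; N'_4 = 78·cos28.8° − 14·1.712 = 44.4; c'Δl = 4.96; W sinα = 37.6
Slice 5: Δl = 2.8/cos40.2° = 3.666 m; N'_5 = 70·cos40.2° − 13·3.666 = 5.8; c'Δl = 10.63; W sinα = 45.2
Σc'Δl = 36.1 kN/m; ΣN' = 279.7 kN/m; ΣW sinα = 159.9 kN/m
Resisting = 36.1 + 279.7·tan30.5° = 36.1 + 164.7 = 200.8 kN/m
FS = 200.8 / 159.9 = 1.256

FS = 1.26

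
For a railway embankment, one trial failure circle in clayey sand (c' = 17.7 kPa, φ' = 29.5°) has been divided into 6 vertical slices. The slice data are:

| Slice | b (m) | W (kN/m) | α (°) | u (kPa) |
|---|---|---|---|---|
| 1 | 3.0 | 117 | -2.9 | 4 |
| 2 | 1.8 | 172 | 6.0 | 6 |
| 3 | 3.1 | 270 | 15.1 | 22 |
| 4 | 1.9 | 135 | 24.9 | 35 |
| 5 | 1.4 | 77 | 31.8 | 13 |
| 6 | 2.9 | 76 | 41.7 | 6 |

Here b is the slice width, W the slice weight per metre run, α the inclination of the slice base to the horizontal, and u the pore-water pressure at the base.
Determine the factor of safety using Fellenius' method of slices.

FS = 2.63

Ordinary method of slices: FS = Σ[c'·Δl_i + (W_i cosα_i − u_i·Δl_i)·tanφ'] / Σ W_i sinα_i, with Δl_i = b_i / cosα_i.
Slice 1: Δl = 3.0/cos(-2.9°) = 3.004 m; N'_1 = 117·cos(-2.9°) − 4·3.004 = 104.8; c'Δl = 53.17; W sinα = -5.9
Slice 2: Δl = 1.8/cos6.0° = 1.810 m; N'_2 = 172·cos6.0° − 6·1.810 = 160.2; c'Δl = 32.04; W sinα = 18.0
Slice 3: Δl = 3.1/cos15.1° = 3.211 m; N'_3 = 270·cos15.1° − 22·3.211 = 190.0; c'Δl = 56.83; W sinα = 70.3
Slice 4: Δl = 1.9/cos24.9° = 2.095 m; N'_4 = 135·cos24.9° − 35·2.095 = 49.1; c'Δl = 37.08; W sinα = 56.8
Slice 5: Δl = 1.4/cos31.8° = 1.647 m; N'_5 = 77·cos31.8° − 13·1.647 = 44.0; c'Δl = 29.16; W sinα = 40.6
Slice 6: Δl = 2.9/cos41.7° = 3.884 m; N'_6 = 76·cos41.7° − 6·3.884 = 33.4; c'Δl = 68.75; W sinα = 50.6
Σc'Δl = 277.0 kN/m; ΣN' = 581.7 kN/m; ΣW sinα = 230.4 kN/m
Resisting = 277.0 + 581.7·tan29.5° = 277.0 + 329.1 = 606.1 kN/m
FS = 606.1 / 230.4 = 2.631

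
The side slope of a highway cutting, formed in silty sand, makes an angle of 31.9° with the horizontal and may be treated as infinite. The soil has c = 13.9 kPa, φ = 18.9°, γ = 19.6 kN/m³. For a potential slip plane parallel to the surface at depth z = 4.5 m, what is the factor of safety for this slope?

FS = 0.90

For an infinite slope with a slip plane parallel to the surface (no pore pressure): FS = [c + γz cos²β tanφ] / [γz sinβ cosβ].
γz = 19.6·4.5 = 88.20 kN/m²
Numerator = 13.9 + 88.20·cos²31.9°·tan18.9° = 13.9 + 88.20·0.7208·0.3424 = 35.665 kPa
Denominator = 88.20·sin31.9°·cos31.9° = 88.20·0.5284·0.8490 = 39.569 kPa
FS = 35.665 / 39.569 = 0.901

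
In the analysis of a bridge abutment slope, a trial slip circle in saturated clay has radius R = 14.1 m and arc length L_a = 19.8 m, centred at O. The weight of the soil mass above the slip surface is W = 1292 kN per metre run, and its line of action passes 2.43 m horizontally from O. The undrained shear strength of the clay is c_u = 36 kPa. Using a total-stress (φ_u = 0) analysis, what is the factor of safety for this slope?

FS = 3.20

Taking moments about the centre O, the resisting moment is provided by the undrained shear strength acting along the arc:
M_R = c_u·L_a·R = 36·19.80·14.1 = 10050.5 kN·m/m
M_D = W·d = 1292·2.43 = 3139.6 kN·m/m
FS = M_R / M_D = 10050.5 / 3139.6 = 3.201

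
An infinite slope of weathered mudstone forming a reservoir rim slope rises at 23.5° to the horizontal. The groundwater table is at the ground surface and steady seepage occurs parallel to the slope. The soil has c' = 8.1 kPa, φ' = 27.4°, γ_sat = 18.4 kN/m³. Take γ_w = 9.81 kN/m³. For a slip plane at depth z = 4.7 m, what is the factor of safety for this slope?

With seepage parallel to the slope and the water table at the surface, the effective normal stress on the slip plane uses the buoyant unit weight γ' = γ_sat − γ_w while the driving shear stress uses γ_sat:
FS = [c' + γ' z cos²β tanφ'] / [γ_sat z sinβ cosβ]
γ' = 18.4 − 9.81 = 8.59 kN/m³
Numerator = 8.1 + 8.59·4.7·cos²23.5°·tan27.4° = 8.1 + 8.59·4.7·0.8410·0.5184 = 25.700 kPa
Denominator = 18.4·4.7·sin23.5°·cos23.5° = 18.4·4.7·0.3987·0.9171 = 31.624 kPa
FS = 25.700 / 31.624 = 0.813

FS = 0.81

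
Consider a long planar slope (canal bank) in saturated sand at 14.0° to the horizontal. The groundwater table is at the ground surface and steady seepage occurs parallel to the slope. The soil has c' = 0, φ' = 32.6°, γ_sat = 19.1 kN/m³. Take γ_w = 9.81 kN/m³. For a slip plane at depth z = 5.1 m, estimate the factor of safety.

With seepage parallel to the slope and the water table at the surface, the effective normal stress on the slip plane uses the buoyant unit weight γ' = γ_sat − γ_w while the driving shear stress uses γ_sat:
FS = [c' + γ' z cos²β tanφ'] / [γ_sat z sinβ cosβ]
(For c' = 0 this reduces to FS = (γ'/γ_sat)·tanφ'/tanβ.)
γ' = 19.1 − 9.81 = 9.29 kN/m³
Numerator = 0.0 + 9.29·5.1·cos²14.0°·tan32.6° = 0.0 + 9.29·5.1·0.9415·0.6395 = 28.527 kPa
Denominator = 19.1·5.1·sin14.0°·cos14.0° = 19.1·5.1·0.2419·0.9703 = 22.866 kPa
FS = 28.527 / 22.866 = 1.248

FS = 1.25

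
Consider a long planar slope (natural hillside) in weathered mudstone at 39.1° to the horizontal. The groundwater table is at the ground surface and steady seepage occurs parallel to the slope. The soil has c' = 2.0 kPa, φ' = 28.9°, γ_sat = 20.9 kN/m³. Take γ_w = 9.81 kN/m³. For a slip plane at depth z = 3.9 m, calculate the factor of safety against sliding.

FS = 0.41

With seepage parallel to the slope and the water table at the surface, the effective normal stress on the slip plane uses the buoyant unit weight γ' = γ_sat − γ_w while the driving shear stress uses γ_sat:
FS = [c' + γ' z cos²β tanφ'] / [γ_sat z sinβ cosβ]
γ' = 20.9 − 9.81 = 11.09 kN/m³
Numerator = 2.0 + 11.09·3.9·cos²39.1°·tan28.9° = 2.0 + 11.09·3.9·0.6022·0.5520 = 16.379 kPa
Denominator = 20.9·3.9·sin39.1°·cos39.1° = 20.9·3.9·0.6307·0.7760 = 39.894 kPa
FS = 16.379 / 39.894 = 0.411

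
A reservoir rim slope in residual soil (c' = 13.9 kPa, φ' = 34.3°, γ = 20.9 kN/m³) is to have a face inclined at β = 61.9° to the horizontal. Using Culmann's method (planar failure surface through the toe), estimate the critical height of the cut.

H_c = 17.04 m

Culmann's analysis gives the critical failure plane at α_cr = (β + φ')/2 = (61.9 + 34.3)/2 = 48.1°, and the critical height
H_c = (4c'/γ) · sinβ cosφ' / [1 − cos(β − φ')]
    = (4·13.9/20.9) · sin61.9°·cos34.3° / [1 − cos(27.6°)]
    = 2.660 · 0.8821·0.8261 / [1 − 0.8862]
    = 2.660 · 0.7287 / 0.1138
    = 17.04 m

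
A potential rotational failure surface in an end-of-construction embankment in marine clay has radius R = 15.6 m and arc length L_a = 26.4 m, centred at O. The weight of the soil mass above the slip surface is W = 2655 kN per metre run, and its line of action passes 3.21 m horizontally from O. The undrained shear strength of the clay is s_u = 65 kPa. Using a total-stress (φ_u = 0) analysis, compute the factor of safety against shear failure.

FS = 3.14

Taking moments about the centre O, the resisting moment is provided by the undrained shear strength acting along the arc:
M_R = s_u·L_a·R = 65·26.40·15.6 = 26769.6 kN·m/m
M_D = W·d = 2655·3.21 = 8522.5 kN·m/m
FS = M_R / M_D = 26769.6 / 8522.5 = 3.141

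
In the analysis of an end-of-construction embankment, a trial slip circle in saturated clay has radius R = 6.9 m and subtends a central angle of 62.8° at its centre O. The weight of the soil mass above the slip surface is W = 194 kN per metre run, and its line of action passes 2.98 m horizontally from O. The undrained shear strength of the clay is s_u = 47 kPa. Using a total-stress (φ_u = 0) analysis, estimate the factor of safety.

FS = 4.24

Taking moments about the centre O, the resisting moment is provided by the undrained shear strength acting along the arc:
Arc length L_a = R·θ = 6.9·(62.8°·π/180) = 6.9·1.0961 = 7.56 m
M_R = s_u·L_a·R = 47·7.56·6.9 = 2452.6 kN·m/m
M_D = W·d = 194·2.98 = 578.1 kN·m/m
FS = M_R / M_D = 2452.6 / 578.1 = 4.242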